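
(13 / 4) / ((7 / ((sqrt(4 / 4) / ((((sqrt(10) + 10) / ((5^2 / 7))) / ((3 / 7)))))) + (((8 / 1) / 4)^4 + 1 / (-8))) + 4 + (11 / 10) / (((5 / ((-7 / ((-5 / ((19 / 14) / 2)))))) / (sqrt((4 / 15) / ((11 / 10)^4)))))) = 21450 / (152 * sqrt(15) + 30184 * sqrt(10) + 433015) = 0.04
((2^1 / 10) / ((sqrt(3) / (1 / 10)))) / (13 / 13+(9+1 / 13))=13 * sqrt(3) / 19650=0.00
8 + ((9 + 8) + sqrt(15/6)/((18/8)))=2*sqrt(10)/9 + 25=25.70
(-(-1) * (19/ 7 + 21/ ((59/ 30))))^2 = 30591961/ 170569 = 179.35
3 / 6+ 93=187 / 2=93.50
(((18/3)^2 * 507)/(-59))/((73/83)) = -1514916/4307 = -351.73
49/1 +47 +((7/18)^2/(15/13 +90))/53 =1953487357/20348820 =96.00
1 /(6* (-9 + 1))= -1 /48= -0.02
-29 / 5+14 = 41 / 5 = 8.20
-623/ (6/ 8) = -2492/ 3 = -830.67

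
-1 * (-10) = 10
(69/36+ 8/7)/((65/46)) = 5911/2730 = 2.17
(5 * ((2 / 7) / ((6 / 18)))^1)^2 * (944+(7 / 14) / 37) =31435650 / 1813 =17339.02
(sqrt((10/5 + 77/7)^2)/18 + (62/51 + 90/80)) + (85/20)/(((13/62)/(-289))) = -93160699/15912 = -5854.74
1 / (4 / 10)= 5 / 2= 2.50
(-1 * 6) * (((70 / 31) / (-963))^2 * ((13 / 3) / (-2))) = 63700 / 891201609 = 0.00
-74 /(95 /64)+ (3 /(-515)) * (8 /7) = -3415112 /68495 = -49.86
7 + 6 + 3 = 16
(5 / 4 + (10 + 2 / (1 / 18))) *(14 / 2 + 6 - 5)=378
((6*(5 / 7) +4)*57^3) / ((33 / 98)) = 50125572 / 11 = 4556870.18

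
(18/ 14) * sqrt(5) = 9 * sqrt(5)/ 7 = 2.87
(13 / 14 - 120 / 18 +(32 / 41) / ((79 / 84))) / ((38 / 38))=-667703 / 136038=-4.91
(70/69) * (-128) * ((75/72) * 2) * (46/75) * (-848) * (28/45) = 21274624/243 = 87549.89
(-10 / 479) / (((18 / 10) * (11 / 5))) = -250 / 47421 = -0.01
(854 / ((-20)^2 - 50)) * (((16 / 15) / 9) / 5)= 0.06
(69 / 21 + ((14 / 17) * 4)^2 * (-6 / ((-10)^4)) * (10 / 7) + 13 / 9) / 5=10744082 / 11379375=0.94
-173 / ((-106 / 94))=8131 / 53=153.42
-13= -13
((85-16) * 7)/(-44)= -483/44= -10.98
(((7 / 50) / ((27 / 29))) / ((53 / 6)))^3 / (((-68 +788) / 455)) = 761253857 / 244195499250000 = 0.00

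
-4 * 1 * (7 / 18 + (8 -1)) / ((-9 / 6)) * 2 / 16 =133 / 54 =2.46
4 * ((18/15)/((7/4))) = 96/35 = 2.74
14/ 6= 7/ 3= 2.33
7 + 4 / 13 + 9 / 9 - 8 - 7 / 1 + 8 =17 / 13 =1.31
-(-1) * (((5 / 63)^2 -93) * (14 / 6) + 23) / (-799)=0.24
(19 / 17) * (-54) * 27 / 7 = -27702 / 119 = -232.79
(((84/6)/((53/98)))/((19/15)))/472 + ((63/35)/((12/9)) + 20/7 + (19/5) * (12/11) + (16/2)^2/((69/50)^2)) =18296720879509/435612551220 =42.00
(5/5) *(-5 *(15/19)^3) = -16875/6859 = -2.46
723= 723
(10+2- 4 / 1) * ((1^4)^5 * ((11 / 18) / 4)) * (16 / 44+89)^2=966289 / 99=9760.49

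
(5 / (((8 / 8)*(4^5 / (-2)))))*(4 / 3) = -5 / 384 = -0.01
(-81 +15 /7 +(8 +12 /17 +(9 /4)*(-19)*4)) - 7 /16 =-459985 /1904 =-241.59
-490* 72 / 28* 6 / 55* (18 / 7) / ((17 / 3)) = -11664 / 187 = -62.37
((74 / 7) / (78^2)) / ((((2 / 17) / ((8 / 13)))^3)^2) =1829048428544 / 51391035423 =35.59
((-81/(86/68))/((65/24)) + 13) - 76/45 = -310333/25155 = -12.34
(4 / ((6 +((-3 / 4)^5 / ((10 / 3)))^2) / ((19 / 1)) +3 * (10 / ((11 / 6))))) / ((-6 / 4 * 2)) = -87660953600 / 1096618318353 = -0.08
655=655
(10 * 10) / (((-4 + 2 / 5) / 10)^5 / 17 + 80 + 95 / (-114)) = 99609375000 / 78857067581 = 1.26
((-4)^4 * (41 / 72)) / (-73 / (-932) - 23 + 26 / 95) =-116164480 / 18047277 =-6.44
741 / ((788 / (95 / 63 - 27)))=-198341 / 8274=-23.97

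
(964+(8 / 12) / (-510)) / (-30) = -737459 / 22950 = -32.13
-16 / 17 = -0.94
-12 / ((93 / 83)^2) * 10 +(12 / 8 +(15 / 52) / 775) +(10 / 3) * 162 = 334252249 / 749580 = 445.92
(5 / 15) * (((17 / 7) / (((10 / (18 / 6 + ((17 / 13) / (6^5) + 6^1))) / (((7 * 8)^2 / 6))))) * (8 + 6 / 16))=3189.26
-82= -82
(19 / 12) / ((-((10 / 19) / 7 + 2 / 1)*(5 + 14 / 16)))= -2527 / 19458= -0.13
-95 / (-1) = 95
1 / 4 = 0.25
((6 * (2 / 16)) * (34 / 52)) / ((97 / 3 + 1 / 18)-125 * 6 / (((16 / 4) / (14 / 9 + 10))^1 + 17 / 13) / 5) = -19737 / 2346812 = -0.01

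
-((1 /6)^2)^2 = -1 /1296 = -0.00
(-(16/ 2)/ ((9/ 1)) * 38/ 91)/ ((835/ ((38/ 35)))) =-11552/ 23935275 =-0.00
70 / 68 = 35 / 34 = 1.03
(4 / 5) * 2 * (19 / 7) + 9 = 467 / 35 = 13.34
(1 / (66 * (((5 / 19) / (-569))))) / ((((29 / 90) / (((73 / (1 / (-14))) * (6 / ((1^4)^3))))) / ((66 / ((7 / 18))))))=3068421264 / 29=105807629.79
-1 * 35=-35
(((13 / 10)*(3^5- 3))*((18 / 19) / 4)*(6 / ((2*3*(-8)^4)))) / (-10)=-351 / 194560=-0.00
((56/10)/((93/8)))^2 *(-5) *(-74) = 3713024/43245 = 85.86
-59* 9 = -531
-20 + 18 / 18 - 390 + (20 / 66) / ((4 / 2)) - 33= -14581 / 33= -441.85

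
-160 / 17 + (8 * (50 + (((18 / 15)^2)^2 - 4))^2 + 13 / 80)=1963427630041 / 106250000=18479.32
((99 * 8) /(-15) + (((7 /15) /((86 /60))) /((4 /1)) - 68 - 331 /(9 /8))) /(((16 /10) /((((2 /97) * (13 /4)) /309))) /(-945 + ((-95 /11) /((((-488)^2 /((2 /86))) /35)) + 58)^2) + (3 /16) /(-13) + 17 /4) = -5125866551949749081980418824 /90000683285653196241707799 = -56.95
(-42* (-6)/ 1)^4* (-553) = -2230115182848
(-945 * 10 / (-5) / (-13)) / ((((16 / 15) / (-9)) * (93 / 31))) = 42525 / 104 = 408.89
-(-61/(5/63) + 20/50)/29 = 3841/145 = 26.49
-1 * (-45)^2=-2025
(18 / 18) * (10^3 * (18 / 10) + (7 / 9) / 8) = 129607 / 72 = 1800.10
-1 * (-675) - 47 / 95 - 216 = 43558 / 95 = 458.51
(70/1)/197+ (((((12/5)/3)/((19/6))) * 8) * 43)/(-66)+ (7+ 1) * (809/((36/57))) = 6328108064/617595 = 10246.37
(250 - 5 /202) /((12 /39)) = 656435 /808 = 812.42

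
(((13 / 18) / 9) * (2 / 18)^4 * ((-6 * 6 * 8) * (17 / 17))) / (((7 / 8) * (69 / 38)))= -63232 / 28520667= -0.00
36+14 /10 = 187 /5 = 37.40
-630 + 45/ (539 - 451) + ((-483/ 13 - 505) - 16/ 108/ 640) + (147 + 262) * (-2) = -1229121683/ 617760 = -1989.64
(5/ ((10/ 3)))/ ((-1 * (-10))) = 0.15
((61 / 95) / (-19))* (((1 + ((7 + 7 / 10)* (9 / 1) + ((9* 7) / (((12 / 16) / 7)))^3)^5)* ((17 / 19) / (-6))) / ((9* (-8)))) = -36011348769108455825973157537296621922647042019841 / 1481544000000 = -24306634679164746930211430000000000000.00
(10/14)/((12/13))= 0.77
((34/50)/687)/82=17/1408350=0.00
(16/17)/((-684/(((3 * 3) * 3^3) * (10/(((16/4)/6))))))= -1620/323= -5.02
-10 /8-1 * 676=-2709 /4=-677.25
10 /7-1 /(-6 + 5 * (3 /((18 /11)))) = 148 /133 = 1.11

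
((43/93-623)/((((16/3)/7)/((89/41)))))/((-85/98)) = 220923899/108035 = 2044.93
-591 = -591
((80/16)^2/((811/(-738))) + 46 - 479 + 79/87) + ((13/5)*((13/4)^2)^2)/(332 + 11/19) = -259074735496021/570687594240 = -453.97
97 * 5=485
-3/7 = -0.43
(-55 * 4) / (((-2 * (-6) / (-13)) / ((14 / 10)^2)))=7007 / 15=467.13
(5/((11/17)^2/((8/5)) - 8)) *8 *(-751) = 3881.98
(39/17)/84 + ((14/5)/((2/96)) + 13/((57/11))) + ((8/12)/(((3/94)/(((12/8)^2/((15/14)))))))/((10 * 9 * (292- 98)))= 81088997123/592155900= 136.94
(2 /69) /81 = 0.00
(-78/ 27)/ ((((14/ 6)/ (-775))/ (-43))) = -866450/ 21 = -41259.52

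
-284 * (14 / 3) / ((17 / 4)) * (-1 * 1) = 15904 / 51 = 311.84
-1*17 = -17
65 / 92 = 0.71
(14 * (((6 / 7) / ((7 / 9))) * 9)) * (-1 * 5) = -4860 / 7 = -694.29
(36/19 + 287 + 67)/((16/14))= 23667/76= 311.41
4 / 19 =0.21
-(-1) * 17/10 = 17/10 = 1.70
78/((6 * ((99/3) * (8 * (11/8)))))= 0.04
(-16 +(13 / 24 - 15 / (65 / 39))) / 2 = -587 / 48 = -12.23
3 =3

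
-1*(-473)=473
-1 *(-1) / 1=1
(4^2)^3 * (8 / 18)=16384 / 9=1820.44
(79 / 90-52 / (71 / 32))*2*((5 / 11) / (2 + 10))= -144151 / 84348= -1.71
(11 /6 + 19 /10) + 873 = 13151 /15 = 876.73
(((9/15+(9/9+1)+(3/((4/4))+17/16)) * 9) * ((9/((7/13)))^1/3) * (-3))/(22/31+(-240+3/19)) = 330575661/78875440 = 4.19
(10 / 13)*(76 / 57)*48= 640 / 13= 49.23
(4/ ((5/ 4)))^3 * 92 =376832/ 125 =3014.66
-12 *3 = -36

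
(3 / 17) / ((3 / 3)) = 3 / 17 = 0.18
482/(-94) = -241/47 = -5.13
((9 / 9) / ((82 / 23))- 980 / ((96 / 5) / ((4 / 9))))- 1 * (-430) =451208 / 1107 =407.60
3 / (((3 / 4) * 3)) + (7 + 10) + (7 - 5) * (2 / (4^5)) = 14083 / 768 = 18.34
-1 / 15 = -0.07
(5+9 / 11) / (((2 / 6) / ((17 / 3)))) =1088 / 11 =98.91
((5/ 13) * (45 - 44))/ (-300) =-1/ 780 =-0.00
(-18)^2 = 324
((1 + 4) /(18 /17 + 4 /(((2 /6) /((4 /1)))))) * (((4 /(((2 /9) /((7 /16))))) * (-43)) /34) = -4515 /4448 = -1.02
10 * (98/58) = 490/29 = 16.90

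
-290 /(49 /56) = -2320 /7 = -331.43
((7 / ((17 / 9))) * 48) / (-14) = -216 / 17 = -12.71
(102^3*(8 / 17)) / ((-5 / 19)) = -9488448 / 5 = -1897689.60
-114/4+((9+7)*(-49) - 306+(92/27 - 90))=-65075/54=-1205.09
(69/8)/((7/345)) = 23805/56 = 425.09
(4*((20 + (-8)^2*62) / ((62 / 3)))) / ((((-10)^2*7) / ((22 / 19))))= 131604 / 103075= 1.28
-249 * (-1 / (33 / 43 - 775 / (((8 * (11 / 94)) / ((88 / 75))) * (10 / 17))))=-160605 / 1064572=-0.15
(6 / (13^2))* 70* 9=3780 / 169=22.37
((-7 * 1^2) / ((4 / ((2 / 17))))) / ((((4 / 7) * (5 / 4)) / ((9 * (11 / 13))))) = -4851 / 2210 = -2.20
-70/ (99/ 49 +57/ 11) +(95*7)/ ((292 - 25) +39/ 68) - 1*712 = -564462691/ 784811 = -719.23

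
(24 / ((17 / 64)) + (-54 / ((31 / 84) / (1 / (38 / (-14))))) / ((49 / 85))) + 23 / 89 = 164084995 / 891157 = 184.13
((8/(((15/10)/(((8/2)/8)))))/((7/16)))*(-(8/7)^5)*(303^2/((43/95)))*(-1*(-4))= -48776148418560/5058907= -9641637.69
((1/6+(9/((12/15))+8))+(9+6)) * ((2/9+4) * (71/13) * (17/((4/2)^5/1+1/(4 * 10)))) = 27060940/64233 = 421.29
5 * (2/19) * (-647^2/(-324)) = 2093045/3078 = 680.00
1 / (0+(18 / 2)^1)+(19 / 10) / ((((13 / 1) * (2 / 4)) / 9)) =1604 / 585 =2.74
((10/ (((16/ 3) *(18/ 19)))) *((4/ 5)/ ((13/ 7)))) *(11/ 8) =1463/ 1248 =1.17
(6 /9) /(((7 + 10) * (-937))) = -2 /47787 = -0.00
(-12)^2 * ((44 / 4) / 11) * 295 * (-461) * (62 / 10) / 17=-121416336 / 17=-7142137.41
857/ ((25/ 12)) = 10284/ 25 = 411.36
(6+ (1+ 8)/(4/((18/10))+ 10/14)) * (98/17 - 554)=-3125928/629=-4969.68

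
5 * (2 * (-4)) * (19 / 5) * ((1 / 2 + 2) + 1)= -532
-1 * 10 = -10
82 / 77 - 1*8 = -534 / 77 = -6.94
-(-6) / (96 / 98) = 49 / 8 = 6.12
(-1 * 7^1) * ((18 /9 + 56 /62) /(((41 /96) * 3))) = -15.86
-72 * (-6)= 432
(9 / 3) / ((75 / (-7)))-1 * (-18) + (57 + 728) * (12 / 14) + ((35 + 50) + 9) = 137301 / 175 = 784.58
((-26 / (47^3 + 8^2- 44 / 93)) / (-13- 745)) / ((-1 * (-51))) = 403 / 62248703021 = 0.00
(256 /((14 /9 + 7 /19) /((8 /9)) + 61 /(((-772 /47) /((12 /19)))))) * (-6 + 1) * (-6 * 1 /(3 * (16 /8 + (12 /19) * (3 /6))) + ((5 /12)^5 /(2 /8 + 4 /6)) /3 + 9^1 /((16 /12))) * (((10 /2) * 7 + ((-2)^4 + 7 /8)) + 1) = 2202261.26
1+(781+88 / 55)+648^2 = 2103438 / 5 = 420687.60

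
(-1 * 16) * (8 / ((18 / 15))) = -320 / 3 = -106.67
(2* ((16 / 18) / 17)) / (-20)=-4 / 765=-0.01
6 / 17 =0.35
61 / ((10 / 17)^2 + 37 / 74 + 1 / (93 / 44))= 3278994 / 70909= 46.24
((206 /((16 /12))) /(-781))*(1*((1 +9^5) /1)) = -9123225 /781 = -11681.47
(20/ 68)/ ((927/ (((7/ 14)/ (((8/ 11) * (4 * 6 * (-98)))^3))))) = -6655/ 209961933946748928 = -0.00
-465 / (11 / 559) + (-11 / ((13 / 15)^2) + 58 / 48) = -1054895849 / 44616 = -23643.89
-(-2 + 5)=-3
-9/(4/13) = -117/4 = -29.25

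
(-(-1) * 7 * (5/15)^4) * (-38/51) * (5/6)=-665/12393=-0.05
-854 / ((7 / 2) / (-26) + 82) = -44408 / 4257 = -10.43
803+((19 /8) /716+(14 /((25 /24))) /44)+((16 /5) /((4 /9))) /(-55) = 1265165769 /1575200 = 803.18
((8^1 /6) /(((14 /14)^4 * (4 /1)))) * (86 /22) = 1.30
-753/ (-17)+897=16002/ 17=941.29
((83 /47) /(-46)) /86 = -83 /185932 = -0.00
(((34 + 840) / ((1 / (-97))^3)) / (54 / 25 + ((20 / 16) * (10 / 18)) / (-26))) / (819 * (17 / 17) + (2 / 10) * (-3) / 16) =-497749950048000 / 1090181041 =-456575.50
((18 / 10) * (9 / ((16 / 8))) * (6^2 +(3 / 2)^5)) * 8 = 22599 / 8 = 2824.88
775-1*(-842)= 1617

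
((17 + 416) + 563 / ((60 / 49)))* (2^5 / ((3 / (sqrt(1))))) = 428536 / 45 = 9523.02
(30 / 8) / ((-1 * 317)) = -15 / 1268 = -0.01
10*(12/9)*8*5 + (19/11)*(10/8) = 70685/132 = 535.49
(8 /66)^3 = 64 /35937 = 0.00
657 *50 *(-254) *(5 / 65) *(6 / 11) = -50063400 / 143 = -350093.71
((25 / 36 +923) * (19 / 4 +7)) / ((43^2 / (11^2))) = 189109811 / 266256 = 710.26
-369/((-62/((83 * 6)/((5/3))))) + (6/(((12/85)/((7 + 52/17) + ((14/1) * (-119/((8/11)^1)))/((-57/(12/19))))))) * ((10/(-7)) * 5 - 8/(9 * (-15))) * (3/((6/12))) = -219404601391/3525165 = -62239.53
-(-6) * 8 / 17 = 48 / 17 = 2.82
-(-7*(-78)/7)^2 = -6084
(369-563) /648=-97 /324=-0.30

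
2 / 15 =0.13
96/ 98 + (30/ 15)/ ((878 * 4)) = 84337/ 86044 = 0.98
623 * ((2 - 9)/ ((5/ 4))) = -17444/ 5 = -3488.80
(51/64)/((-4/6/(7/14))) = -153/256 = -0.60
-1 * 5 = -5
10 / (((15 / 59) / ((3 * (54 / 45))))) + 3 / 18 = 4253 / 30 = 141.77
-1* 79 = -79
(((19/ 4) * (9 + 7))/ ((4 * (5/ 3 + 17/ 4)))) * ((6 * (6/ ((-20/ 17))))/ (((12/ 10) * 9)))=-646/ 71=-9.10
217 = 217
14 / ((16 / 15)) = 105 / 8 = 13.12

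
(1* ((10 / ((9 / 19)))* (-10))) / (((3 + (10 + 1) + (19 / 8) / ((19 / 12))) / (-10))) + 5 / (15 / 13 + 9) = 1678045 / 12276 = 136.69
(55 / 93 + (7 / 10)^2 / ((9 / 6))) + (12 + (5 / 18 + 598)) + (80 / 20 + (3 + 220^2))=341901916 / 6975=49018.20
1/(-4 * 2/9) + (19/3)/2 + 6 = 193/24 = 8.04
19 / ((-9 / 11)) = -209 / 9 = -23.22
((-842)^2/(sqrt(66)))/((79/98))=108255.81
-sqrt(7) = -2.65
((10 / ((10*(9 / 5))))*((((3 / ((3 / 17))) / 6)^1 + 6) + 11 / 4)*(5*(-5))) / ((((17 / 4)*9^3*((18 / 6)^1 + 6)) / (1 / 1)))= -17375 / 3011499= -0.01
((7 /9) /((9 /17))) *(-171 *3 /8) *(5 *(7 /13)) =-79135 /312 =-253.64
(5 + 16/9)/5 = 61/45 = 1.36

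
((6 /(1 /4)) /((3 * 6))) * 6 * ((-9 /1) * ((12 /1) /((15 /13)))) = -748.80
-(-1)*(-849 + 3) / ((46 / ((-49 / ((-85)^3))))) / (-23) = 20727 / 324872125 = 0.00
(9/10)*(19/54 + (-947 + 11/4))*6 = -101941/20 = -5097.05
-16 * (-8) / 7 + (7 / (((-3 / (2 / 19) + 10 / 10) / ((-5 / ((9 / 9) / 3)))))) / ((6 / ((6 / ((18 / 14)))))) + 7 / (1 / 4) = 11378 / 231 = 49.26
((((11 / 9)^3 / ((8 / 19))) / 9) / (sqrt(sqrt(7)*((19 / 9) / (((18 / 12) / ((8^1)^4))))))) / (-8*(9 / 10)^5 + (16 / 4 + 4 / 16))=-4159375*sqrt(114)*7^(3 / 4) / 23216772096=-0.01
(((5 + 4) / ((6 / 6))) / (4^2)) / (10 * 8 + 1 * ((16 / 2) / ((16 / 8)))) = 3 / 448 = 0.01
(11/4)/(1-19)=-11/72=-0.15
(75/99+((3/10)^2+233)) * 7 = 5401879/3300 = 1636.93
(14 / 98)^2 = 1 / 49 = 0.02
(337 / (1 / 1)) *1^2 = 337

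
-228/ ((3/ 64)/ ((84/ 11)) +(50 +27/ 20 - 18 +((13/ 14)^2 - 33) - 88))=14300160/ 5442943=2.63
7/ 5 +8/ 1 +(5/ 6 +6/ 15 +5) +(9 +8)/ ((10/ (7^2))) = 1484/ 15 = 98.93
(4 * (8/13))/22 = 0.11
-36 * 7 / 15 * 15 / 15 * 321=-26964 / 5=-5392.80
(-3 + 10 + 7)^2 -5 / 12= 2347 / 12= 195.58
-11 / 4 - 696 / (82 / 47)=-401.68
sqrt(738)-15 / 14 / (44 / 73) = -1095 / 616+3 * sqrt(82) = 25.39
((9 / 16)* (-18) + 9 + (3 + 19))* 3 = 501 / 8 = 62.62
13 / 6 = 2.17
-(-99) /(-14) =-99 /14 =-7.07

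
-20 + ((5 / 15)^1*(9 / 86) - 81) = -100.97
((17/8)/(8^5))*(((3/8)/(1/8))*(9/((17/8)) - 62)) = -1473/131072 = -0.01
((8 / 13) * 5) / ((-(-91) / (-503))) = -20120 / 1183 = -17.01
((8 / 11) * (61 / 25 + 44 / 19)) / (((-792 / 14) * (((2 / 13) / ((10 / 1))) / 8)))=-365456 / 11495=-31.79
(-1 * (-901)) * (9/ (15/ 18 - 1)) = -48654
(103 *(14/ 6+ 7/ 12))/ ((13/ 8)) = 7210/ 39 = 184.87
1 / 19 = 0.05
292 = 292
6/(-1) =-6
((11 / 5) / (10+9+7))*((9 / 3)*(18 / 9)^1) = 33 / 65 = 0.51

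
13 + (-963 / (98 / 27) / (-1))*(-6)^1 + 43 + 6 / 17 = -1279109 / 833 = -1535.55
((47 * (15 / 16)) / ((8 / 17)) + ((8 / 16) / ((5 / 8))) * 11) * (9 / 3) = 196671 / 640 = 307.30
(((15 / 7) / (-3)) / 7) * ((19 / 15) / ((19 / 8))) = -8 / 147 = -0.05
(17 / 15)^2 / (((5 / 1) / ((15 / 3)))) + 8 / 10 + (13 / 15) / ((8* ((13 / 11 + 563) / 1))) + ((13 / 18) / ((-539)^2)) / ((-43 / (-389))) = 290914439102171 / 139550135432400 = 2.08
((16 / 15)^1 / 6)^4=4096 / 4100625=0.00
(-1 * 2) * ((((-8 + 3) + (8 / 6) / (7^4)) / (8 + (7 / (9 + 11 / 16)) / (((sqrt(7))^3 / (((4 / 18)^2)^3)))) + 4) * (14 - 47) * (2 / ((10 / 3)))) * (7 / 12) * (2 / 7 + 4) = 334.13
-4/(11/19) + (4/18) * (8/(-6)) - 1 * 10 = -5110/297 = -17.21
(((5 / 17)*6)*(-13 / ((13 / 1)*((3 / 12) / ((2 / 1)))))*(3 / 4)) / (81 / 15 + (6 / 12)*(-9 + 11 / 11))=-900 / 119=-7.56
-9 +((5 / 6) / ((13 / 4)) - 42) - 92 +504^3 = 4992932929 / 39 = 128023921.26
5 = 5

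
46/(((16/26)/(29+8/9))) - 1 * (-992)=116143/36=3226.19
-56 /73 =-0.77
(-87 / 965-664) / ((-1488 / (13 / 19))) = 8331011 / 27282480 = 0.31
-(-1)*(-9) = -9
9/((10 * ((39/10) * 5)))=3/65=0.05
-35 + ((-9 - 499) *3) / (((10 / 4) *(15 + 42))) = -4341 / 95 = -45.69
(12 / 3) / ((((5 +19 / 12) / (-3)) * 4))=-0.46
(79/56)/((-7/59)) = -4661/392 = -11.89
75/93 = 25/31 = 0.81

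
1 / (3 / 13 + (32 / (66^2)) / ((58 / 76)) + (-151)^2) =410553 / 9361117648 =0.00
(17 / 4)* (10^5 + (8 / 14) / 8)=23800017 / 56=425000.30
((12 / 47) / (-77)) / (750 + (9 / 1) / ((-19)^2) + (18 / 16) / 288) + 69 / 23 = 3.00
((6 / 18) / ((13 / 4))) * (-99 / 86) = -66 / 559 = -0.12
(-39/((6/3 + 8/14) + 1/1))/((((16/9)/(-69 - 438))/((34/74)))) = 21176883/14800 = 1430.87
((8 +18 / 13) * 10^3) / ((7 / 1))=122000 / 91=1340.66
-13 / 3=-4.33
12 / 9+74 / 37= 10 / 3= 3.33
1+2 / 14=8 / 7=1.14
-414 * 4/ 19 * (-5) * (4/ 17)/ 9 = 3680/ 323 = 11.39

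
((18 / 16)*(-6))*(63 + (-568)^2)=-8712549 / 4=-2178137.25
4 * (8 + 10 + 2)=80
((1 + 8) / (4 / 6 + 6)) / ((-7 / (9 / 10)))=-0.17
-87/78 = -29/26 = -1.12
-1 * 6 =-6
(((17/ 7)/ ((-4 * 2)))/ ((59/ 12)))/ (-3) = 0.02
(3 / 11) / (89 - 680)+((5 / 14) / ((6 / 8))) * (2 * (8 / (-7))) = -346867 / 318549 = -1.09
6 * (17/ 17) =6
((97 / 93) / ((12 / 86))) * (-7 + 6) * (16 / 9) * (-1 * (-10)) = -132.89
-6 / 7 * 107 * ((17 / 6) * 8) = -14552 / 7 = -2078.86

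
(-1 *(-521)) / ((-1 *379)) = -521 / 379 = -1.37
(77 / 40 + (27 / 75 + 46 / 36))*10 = 6413 / 180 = 35.63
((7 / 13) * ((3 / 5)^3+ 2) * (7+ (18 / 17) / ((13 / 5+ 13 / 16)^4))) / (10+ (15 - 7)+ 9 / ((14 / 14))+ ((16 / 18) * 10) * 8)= 20366619794987 / 238962921686125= 0.09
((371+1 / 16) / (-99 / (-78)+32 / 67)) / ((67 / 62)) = 2392611 / 12172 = 196.57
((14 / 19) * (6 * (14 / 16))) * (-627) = -4851 / 2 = -2425.50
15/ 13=1.15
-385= -385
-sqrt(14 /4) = -1.87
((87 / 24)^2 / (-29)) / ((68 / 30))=-435 / 2176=-0.20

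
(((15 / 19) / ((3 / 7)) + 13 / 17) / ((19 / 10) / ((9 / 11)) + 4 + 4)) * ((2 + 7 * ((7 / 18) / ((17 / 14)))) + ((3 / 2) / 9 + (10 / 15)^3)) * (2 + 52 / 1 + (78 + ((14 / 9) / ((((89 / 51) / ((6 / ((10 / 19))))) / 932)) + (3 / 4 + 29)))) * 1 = 31176429191369 / 2724008226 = 11445.06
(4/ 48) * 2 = 1/ 6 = 0.17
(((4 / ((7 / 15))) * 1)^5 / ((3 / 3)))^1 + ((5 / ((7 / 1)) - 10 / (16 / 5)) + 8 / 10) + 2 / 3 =93310096007 / 2016840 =46265.49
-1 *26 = -26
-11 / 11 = -1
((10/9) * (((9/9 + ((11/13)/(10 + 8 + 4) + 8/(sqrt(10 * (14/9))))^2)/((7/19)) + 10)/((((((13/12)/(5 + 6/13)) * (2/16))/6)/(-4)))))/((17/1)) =-35951591808/23791313 - 8288256 * sqrt(35)/1830101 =-1537.92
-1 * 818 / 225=-818 / 225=-3.64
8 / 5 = 1.60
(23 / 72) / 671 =23 / 48312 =0.00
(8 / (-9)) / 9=-8 / 81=-0.10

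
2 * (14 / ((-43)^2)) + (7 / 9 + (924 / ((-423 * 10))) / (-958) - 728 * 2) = -2725884981946 / 1873194165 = -1455.21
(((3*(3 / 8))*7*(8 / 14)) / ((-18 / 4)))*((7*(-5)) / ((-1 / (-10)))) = 350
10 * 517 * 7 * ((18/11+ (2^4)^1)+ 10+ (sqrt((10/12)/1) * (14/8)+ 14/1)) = 1564634.40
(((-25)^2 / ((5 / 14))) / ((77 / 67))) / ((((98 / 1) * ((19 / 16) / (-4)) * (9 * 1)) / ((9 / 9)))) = -536000 / 92169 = -5.82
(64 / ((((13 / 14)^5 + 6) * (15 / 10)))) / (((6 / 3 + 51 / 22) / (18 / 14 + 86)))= 132195295232 / 1025497545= 128.91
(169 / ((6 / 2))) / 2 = 169 / 6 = 28.17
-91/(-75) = 91/75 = 1.21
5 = 5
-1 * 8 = -8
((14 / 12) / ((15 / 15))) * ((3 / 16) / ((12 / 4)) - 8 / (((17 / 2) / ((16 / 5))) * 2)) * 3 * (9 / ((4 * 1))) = -123669 / 10880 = -11.37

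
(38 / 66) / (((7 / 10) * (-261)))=-190 / 60291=-0.00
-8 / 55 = -0.15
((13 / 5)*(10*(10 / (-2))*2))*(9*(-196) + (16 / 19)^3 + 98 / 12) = 9390548570 / 20577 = 456361.40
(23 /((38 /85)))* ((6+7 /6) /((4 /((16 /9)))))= 84065 /513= 163.87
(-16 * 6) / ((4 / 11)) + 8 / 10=-1316 / 5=-263.20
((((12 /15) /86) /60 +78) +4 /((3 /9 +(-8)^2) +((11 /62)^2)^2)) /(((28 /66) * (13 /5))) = 15795183181505981 /223187876098460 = 70.77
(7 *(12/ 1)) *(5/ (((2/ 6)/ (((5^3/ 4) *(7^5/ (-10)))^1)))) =-66177562.50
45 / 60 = 0.75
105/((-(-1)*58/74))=3885/29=133.97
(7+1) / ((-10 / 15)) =-12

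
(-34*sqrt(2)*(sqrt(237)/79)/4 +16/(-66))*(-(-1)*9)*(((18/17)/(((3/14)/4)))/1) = -1512*sqrt(474)/79 - 8064/187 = -459.81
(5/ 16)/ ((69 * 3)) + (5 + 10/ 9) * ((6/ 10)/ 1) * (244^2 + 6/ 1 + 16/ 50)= 18077048477/ 82800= 218321.84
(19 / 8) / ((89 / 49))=931 / 712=1.31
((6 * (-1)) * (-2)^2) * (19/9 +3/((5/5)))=-368/3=-122.67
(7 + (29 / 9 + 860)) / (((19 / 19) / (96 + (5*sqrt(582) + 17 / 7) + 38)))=39160*sqrt(582) / 9 + 7479560 / 63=223692.32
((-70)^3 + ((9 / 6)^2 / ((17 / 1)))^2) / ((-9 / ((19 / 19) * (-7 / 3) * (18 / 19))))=-11102223433 / 131784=-84245.61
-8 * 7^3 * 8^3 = -1404928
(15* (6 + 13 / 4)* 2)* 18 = 4995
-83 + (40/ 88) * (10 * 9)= -463/ 11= -42.09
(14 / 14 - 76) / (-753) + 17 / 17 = 276 / 251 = 1.10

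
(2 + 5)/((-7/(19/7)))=-19/7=-2.71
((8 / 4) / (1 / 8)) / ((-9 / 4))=-64 / 9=-7.11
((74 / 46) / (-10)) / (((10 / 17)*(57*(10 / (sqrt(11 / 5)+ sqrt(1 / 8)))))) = -629*sqrt(55) / 6555000 - 629*sqrt(2) / 5244000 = -0.00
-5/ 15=-1/ 3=-0.33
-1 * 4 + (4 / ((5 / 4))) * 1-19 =-99 / 5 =-19.80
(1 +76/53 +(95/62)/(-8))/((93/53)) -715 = -32922571/46128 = -713.72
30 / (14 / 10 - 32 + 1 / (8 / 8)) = -75 / 74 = -1.01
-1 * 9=-9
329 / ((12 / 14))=2303 / 6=383.83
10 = 10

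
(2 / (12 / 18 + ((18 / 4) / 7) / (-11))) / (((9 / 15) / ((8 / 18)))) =6160 / 2529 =2.44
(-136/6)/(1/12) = -272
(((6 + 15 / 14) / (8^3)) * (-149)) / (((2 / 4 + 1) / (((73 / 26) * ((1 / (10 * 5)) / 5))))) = -358941 / 23296000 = -0.02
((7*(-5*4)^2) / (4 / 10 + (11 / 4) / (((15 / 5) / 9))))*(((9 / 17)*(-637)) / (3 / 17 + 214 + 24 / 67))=-4302043200 / 8454683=-508.84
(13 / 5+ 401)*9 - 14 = 18092 / 5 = 3618.40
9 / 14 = 0.64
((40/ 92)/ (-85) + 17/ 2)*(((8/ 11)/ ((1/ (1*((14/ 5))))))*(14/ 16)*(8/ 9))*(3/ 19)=2604056/ 1225785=2.12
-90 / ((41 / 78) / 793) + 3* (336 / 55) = -306135972 / 2255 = -135758.75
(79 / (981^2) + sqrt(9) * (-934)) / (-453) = 2696535443 / 435949533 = 6.19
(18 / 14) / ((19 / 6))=54 / 133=0.41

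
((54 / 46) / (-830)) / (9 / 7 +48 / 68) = -1071 / 1508110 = -0.00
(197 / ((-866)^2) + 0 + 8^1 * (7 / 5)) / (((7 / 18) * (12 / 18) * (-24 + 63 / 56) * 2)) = -0.94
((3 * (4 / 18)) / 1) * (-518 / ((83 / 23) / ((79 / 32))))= -236.25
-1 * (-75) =75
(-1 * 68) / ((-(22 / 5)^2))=3.51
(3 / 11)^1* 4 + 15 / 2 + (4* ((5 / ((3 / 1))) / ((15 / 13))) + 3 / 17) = 48959 / 3366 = 14.55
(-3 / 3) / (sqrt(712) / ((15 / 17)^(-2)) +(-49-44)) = 14450 * sqrt(178) / 76258681 +2589151 / 228776043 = 0.01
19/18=1.06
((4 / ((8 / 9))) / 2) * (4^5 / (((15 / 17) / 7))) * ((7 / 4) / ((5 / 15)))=479808 / 5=95961.60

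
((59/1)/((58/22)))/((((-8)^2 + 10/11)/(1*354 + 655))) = 7203251/20706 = 347.88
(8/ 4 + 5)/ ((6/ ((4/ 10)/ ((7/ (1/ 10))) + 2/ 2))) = 88/ 75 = 1.17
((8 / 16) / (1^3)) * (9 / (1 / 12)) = 54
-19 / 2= -9.50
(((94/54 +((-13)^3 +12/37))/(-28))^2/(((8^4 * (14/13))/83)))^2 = 105136007393293346405025000625/7863756917944232743796736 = 13369.69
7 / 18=0.39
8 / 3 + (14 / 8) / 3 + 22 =101 / 4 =25.25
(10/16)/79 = 5/632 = 0.01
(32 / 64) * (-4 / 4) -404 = -404.50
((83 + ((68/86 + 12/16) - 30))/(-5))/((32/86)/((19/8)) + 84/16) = -178239/88345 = -2.02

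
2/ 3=0.67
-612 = -612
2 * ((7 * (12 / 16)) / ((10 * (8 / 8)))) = 21 / 20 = 1.05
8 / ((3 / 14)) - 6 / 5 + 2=572 / 15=38.13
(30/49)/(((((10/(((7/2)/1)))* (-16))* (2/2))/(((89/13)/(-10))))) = 267/29120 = 0.01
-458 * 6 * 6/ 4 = -4122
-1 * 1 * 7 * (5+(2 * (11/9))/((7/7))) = -469/9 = -52.11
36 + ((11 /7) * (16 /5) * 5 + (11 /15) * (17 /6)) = 39829 /630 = 63.22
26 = 26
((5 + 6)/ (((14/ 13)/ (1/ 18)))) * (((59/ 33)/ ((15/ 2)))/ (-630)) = -767/ 3572100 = -0.00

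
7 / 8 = 0.88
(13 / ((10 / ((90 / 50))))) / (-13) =-9 / 50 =-0.18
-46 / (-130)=23 / 65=0.35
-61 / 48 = -1.27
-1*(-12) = 12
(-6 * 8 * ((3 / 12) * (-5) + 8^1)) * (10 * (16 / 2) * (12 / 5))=-62208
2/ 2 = 1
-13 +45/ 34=-397/ 34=-11.68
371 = 371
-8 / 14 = -4 / 7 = -0.57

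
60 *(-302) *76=-1377120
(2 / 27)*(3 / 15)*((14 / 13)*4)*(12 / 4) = 112 / 585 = 0.19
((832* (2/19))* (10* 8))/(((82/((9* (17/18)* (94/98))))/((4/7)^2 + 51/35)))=122317312/98441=1242.54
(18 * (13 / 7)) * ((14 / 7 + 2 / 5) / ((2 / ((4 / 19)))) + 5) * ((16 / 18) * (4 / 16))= 25948 / 665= 39.02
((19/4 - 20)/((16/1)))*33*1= -2013/64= -31.45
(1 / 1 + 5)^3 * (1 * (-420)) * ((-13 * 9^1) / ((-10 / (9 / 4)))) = -2388204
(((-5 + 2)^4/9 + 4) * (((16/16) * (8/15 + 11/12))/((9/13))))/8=4901/1440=3.40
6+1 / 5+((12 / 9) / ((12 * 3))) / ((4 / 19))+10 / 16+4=11881 / 1080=11.00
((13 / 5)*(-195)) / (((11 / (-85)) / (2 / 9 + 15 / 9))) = 244205 / 33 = 7400.15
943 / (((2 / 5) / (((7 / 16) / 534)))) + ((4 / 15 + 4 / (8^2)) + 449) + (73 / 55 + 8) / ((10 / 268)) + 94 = 1245650697 / 1566400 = 795.23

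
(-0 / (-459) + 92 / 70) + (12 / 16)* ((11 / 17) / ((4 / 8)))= 2719 / 1190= 2.28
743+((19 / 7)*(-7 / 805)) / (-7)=743.00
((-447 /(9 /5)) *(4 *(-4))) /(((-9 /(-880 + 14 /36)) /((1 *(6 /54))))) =94364680 /2187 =43148.00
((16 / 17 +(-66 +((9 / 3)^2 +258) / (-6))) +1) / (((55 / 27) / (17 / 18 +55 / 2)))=-1417344 / 935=-1515.88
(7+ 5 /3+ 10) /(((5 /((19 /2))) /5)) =532 /3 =177.33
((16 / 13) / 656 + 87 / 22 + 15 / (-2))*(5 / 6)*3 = -51940 / 5863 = -8.86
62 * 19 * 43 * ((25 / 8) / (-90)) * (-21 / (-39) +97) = -171552.54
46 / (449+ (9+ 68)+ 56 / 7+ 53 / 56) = 2576 / 29957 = 0.09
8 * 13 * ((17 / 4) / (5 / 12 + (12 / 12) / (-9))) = 15912 / 11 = 1446.55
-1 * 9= -9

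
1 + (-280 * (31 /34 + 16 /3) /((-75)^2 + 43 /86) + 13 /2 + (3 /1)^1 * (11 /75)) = 218880997 /28690050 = 7.63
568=568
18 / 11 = 1.64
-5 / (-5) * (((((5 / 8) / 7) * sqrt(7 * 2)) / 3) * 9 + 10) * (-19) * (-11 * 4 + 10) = 4845 * sqrt(14) / 28 + 6460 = 7107.44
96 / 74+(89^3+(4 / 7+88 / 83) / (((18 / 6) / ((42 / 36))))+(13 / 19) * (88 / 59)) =7280790295267 / 10327773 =704971.95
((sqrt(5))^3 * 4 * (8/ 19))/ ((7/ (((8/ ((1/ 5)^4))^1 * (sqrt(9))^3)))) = 21600000 * sqrt(5)/ 133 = 363150.89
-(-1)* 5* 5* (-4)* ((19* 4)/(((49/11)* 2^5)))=-5225/98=-53.32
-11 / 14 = -0.79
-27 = -27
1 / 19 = 0.05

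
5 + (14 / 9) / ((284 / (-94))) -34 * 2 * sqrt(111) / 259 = 2866 / 639 -68 * sqrt(111) / 259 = 1.72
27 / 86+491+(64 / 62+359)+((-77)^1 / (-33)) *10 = 874.68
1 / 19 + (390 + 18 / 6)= 7468 / 19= 393.05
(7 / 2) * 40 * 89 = 12460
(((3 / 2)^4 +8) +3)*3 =48.19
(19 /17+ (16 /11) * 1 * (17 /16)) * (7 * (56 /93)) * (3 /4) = 48804 /5797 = 8.42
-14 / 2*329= -2303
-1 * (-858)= 858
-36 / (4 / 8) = -72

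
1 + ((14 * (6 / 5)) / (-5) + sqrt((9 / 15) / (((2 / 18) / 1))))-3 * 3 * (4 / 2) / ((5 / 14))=-1319 / 25 + 3 * sqrt(15) / 5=-50.44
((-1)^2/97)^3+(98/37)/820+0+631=8736397113857/13845249410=631.00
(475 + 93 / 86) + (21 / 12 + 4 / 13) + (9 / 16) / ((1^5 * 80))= 342123111 / 715520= 478.15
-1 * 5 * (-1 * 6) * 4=120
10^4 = 10000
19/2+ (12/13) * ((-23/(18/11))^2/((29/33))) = 1472665/6786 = 217.02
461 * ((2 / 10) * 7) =3227 / 5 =645.40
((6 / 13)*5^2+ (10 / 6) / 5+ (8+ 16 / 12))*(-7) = -5789 / 39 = -148.44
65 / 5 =13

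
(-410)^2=168100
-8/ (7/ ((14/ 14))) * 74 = -592/ 7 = -84.57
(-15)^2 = 225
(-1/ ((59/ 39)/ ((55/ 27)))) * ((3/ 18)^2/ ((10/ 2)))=-143/ 19116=-0.01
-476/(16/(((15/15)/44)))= -119/176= -0.68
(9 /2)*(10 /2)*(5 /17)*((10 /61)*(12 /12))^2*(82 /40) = 46125 /126514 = 0.36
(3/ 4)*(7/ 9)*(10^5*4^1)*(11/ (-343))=-7482.99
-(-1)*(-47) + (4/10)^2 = -1171/25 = -46.84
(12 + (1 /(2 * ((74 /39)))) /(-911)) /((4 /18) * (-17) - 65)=-14561073 /83458532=-0.17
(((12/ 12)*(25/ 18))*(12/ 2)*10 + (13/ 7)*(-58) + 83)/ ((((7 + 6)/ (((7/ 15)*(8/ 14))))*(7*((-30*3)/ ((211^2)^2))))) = -4879978063742/ 1289925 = -3783148.68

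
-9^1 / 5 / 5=-9 / 25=-0.36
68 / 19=3.58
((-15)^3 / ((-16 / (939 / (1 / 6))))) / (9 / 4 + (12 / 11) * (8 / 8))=34860375 / 98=355718.11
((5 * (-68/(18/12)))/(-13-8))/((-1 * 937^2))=-680/55312047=-0.00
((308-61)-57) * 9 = 1710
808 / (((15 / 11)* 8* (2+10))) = 1111 / 180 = 6.17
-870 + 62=-808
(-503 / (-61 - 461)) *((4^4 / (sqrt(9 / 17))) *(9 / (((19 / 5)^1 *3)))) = 321920 *sqrt(17) / 4959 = 267.66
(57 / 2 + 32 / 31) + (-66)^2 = 271903 / 62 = 4385.53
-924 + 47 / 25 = -23053 / 25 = -922.12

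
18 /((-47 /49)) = -882 /47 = -18.77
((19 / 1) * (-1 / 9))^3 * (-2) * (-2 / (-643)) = 27436 / 468747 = 0.06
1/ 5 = 0.20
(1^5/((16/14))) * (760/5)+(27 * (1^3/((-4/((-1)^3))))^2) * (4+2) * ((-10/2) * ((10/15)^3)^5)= 23540071/177147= 132.88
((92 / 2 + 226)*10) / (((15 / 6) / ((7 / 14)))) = 544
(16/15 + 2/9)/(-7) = -58/315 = -0.18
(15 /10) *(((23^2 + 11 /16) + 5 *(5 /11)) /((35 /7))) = 56175 /352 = 159.59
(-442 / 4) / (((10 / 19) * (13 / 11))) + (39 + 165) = 527 / 20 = 26.35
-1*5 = -5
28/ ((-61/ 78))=-2184/ 61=-35.80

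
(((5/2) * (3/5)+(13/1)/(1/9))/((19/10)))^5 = 2336639702990625/2476099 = 943677818.61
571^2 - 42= 325999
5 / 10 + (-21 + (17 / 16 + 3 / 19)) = -5861 / 304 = -19.28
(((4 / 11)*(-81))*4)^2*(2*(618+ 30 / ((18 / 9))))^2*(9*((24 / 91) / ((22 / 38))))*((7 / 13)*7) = 77336196052082688 / 224939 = 343809637510.98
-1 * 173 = -173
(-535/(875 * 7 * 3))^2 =11449/13505625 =0.00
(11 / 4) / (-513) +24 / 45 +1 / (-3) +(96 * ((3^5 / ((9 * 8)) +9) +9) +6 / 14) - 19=146054819 / 71820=2033.62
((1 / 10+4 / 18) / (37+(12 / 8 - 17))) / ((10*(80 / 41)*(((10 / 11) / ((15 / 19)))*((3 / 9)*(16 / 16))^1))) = 13079 / 6536000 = 0.00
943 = 943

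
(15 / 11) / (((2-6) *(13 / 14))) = -105 / 286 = -0.37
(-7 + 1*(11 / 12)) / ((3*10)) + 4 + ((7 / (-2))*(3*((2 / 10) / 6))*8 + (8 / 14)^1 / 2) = 1.28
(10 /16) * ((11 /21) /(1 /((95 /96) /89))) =5225 /1435392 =0.00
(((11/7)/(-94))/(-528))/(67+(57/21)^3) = 49/134638080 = 0.00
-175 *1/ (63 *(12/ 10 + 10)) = -125/ 504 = -0.25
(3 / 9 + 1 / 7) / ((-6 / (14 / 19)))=-10 / 171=-0.06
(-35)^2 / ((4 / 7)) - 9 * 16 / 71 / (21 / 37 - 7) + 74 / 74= 72494627 / 33796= 2145.07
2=2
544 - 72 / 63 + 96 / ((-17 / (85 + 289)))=-10984 / 7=-1569.14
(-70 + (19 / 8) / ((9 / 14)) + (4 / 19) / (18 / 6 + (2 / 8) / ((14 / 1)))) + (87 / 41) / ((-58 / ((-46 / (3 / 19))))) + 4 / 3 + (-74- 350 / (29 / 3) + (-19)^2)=27014435251 / 137443644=196.55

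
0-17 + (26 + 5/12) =113/12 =9.42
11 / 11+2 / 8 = 5 / 4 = 1.25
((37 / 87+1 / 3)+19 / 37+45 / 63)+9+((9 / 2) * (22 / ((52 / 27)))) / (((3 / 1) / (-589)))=-3937474301 / 390572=-10081.30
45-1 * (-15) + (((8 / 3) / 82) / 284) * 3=174661 / 2911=60.00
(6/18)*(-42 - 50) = -92/3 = -30.67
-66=-66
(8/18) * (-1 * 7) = -28/9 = -3.11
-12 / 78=-2 / 13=-0.15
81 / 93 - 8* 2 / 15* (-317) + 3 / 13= 2050676 / 6045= 339.24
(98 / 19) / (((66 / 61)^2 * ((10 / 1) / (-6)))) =-182329 / 68970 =-2.64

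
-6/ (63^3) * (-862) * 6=3448/ 27783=0.12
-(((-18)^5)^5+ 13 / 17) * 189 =77396862044760195220899806507431527 / 17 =4552756590868246777699989000000000.00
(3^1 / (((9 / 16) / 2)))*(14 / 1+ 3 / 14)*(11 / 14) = 17512 / 147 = 119.13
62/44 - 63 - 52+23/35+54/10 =-82801/770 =-107.53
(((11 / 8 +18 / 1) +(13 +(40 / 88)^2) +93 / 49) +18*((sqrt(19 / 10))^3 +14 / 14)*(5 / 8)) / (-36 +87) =57*sqrt(190) / 1360 +723015 / 806344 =1.47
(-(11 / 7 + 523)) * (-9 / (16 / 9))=37179 / 14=2655.64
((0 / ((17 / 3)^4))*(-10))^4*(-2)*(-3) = 0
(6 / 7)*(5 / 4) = 15 / 14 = 1.07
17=17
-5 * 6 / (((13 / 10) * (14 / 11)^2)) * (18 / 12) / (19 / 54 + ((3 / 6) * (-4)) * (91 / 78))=735075 / 68159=10.78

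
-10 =-10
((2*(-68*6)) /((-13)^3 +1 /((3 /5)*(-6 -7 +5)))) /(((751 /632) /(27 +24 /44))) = 3750257664 /435627313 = 8.61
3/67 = 0.04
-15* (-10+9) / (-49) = -15 / 49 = -0.31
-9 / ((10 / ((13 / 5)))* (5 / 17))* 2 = -1989 / 125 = -15.91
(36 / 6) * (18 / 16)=6.75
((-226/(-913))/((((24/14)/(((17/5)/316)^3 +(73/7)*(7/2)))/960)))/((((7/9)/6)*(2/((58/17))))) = 12738090957549327/191311457975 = 66583.00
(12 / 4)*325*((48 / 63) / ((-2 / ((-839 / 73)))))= 2181400 / 511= 4268.88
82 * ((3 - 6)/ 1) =-246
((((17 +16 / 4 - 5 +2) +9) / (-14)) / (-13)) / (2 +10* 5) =27 / 9464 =0.00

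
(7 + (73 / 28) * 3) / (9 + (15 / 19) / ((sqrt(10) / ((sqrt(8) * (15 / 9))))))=1348335 / 804748 -39425 * sqrt(5) / 402374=1.46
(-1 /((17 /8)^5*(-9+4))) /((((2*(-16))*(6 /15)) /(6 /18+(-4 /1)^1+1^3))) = 4096 /4259571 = 0.00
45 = 45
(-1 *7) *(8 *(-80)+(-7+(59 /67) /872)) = 264601883 /58424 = 4528.99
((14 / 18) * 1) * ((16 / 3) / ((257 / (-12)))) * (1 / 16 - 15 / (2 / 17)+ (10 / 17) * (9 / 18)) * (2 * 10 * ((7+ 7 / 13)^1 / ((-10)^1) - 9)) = -2455669664 / 511173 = -4803.99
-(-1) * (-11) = -11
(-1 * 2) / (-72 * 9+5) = 2 / 643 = 0.00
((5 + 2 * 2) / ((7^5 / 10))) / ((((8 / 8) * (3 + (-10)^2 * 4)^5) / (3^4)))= 7290 / 178655105109218101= 0.00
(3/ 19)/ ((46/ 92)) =6/ 19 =0.32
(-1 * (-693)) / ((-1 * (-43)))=693 / 43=16.12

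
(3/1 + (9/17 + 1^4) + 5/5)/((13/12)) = 1128/221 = 5.10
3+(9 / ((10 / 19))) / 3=87 / 10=8.70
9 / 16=0.56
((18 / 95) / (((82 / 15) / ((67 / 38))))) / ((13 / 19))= 1809 / 20254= 0.09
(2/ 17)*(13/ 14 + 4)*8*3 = 13.92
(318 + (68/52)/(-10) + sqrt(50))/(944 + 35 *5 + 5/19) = 95 *sqrt(2)/21266 + 25327/89180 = 0.29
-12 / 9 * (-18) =24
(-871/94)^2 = 758641/8836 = 85.86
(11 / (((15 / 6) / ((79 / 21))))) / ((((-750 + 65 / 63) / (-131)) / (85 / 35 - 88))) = -409137366 / 1651475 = -247.74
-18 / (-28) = 9 / 14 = 0.64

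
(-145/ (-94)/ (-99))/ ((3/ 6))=-145/ 4653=-0.03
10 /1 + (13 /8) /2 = 173 /16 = 10.81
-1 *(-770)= 770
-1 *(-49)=49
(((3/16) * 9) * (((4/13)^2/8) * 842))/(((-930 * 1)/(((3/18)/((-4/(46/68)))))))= 29049/57000320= 0.00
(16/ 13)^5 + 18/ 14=10681669/ 2599051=4.11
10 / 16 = 5 / 8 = 0.62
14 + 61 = 75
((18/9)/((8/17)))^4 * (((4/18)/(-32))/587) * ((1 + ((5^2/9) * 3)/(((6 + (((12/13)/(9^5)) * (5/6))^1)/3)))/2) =-1987528941397/199332744855552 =-0.01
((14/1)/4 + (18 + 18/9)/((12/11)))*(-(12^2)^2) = -452736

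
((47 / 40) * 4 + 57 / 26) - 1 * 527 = -33807 / 65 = -520.11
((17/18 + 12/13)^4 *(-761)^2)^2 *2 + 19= 446056757276234370534093242590273/4494660193026027648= 99241486145791.79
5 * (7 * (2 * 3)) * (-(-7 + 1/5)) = 1428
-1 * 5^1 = -5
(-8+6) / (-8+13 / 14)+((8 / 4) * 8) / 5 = 1724 / 495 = 3.48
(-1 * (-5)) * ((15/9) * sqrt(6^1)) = 25 * sqrt(6)/3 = 20.41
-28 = -28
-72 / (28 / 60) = -1080 / 7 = -154.29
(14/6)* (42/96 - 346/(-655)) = 70847/31440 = 2.25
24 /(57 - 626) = -24 /569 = -0.04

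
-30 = -30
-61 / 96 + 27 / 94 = -1571 / 4512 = -0.35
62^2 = 3844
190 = 190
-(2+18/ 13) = -44/ 13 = -3.38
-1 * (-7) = 7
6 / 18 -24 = -71 / 3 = -23.67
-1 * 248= -248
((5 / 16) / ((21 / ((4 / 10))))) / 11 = 1 / 1848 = 0.00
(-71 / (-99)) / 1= 0.72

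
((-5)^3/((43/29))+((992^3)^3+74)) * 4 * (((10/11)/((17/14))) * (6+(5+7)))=403212546289068770255049510870240/8041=50144577327331024779884280000.00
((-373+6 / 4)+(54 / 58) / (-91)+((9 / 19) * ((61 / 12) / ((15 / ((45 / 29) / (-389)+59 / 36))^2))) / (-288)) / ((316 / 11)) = -100686794667524276534741 / 7785670473253035417600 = -12.93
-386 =-386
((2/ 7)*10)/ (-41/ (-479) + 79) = 4790/ 132587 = 0.04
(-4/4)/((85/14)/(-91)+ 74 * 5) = -1274/471295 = -0.00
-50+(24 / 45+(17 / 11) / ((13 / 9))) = -103811 / 2145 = -48.40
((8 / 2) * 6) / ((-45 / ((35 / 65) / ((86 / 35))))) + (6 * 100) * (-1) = -1006396 / 1677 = -600.12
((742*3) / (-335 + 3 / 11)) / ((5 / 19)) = -33231 / 1315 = -25.27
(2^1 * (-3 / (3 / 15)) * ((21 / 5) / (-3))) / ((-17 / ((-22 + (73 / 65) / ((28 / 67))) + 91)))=-391413 / 2210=-177.11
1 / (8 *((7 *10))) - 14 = -7839 / 560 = -14.00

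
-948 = -948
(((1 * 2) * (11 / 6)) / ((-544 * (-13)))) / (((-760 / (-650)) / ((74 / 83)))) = 2035 / 5147328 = 0.00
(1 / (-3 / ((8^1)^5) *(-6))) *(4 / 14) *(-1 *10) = -327680 / 63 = -5201.27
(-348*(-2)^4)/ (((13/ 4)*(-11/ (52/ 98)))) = 44544/ 539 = 82.64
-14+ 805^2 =648011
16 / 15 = 1.07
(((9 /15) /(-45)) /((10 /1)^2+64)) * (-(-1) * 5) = -1 /2460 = -0.00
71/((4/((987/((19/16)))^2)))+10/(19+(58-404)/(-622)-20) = 305436490229/24909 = 12262093.63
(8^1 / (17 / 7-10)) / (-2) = 28 / 53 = 0.53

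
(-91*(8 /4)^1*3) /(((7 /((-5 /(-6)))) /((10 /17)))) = -650 /17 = -38.24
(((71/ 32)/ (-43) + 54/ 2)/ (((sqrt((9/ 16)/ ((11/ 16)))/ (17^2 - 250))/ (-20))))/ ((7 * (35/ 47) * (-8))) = 22656491 * sqrt(11)/ 134848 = 557.24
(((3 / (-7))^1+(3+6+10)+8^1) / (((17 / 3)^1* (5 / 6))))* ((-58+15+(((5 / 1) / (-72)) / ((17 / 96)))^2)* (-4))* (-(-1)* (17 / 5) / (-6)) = -27637864 / 50575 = -546.47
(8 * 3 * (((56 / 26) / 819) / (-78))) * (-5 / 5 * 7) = 112 / 19773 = 0.01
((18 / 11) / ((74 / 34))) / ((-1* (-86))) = 153 / 17501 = 0.01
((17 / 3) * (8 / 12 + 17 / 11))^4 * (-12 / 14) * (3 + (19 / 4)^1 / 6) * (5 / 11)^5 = -96356385391540625 / 61881979202604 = -1557.10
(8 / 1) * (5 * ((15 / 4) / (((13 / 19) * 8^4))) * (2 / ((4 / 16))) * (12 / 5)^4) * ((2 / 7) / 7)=9234 / 15925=0.58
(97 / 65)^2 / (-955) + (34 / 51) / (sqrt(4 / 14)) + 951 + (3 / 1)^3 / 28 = sqrt(14) / 3 + 107549329673 / 112976500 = 953.21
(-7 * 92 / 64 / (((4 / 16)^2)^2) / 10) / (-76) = 322 / 95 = 3.39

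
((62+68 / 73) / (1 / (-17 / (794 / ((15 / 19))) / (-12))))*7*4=1366715 / 550639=2.48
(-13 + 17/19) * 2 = -460/19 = -24.21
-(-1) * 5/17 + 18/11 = 361/187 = 1.93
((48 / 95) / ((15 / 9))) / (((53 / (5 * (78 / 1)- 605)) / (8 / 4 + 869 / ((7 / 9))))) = -9702864 / 7049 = -1376.49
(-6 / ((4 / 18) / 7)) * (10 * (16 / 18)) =-1680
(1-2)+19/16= 3/16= 0.19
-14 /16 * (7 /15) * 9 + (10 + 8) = 573 /40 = 14.32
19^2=361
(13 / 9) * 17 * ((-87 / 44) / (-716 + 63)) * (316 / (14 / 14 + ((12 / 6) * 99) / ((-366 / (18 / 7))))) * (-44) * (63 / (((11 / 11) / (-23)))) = -417688347804 / 109051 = -3830211.07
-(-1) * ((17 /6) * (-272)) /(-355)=2312 /1065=2.17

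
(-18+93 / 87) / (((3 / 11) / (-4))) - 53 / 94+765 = 8282335 / 8178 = 1012.76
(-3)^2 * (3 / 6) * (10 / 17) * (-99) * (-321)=1430055 / 17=84120.88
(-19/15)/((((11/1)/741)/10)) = -9386/11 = -853.27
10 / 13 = 0.77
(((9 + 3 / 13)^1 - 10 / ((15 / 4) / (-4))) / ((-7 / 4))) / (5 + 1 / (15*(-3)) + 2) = -23280 / 14287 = -1.63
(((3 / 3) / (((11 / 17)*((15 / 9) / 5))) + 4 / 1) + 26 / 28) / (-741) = -491 / 38038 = -0.01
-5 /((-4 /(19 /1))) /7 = 95 /28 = 3.39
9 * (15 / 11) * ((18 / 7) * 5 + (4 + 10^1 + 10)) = 34830 / 77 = 452.34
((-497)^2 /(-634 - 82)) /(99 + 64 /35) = -8645315 /2526764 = -3.42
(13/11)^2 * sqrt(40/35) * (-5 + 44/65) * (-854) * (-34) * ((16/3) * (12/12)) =-484884608 * sqrt(14)/1815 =-999598.94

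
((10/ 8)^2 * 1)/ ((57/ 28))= 175/ 228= 0.77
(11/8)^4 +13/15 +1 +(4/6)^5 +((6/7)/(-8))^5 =466122526741/83642388480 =5.57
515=515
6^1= 6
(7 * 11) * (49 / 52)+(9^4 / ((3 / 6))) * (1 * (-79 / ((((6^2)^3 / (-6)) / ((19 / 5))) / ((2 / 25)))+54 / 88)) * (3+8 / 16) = 8121507527 / 286000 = 28396.88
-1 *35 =-35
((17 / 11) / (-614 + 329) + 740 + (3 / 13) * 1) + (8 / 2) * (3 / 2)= 30412414 / 40755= 746.23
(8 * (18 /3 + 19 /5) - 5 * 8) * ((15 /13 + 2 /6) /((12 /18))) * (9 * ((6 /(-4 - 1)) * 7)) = -2104704 /325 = -6476.01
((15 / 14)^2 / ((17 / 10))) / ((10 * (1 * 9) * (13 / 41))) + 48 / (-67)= -2010493 / 2902172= -0.69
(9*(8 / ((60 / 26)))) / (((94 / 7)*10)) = 273 / 1175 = 0.23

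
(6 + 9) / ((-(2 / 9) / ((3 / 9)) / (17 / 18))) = -85 / 4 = -21.25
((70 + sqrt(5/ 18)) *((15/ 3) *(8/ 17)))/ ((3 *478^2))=5 *sqrt(10)/ 8739513 + 700/ 2913171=0.00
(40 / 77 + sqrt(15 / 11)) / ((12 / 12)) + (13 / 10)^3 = sqrt(165) / 11 + 209169 / 77000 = 3.88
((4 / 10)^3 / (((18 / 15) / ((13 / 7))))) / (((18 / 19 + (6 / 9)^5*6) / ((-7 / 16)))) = -6669 / 267400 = -0.02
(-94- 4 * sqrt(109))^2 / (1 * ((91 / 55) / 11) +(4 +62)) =454960 * sqrt(109) / 40021 +6400900 / 40021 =278.62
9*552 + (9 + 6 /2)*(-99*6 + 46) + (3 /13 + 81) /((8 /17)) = -18660 /13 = -1435.38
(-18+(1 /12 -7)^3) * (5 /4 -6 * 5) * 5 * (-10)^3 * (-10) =216663953125 /432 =501536928.53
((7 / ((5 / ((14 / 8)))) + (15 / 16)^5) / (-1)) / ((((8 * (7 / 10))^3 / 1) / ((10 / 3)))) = -2080241375 / 34527510528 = -0.06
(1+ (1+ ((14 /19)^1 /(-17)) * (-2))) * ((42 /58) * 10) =141540 /9367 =15.11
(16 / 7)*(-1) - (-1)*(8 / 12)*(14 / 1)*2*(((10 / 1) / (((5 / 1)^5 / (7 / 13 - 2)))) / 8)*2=-393724 / 170625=-2.31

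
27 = 27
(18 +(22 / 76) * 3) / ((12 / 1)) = 239 / 152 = 1.57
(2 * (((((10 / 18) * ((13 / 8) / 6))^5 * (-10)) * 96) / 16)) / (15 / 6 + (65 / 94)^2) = -2563081990625 / 824861191274496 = -0.00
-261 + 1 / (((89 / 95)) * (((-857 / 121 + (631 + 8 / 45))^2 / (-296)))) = -67060877564341179 / 256937429650289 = -261.00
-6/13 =-0.46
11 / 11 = 1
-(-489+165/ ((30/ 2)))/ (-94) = -239/ 47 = -5.09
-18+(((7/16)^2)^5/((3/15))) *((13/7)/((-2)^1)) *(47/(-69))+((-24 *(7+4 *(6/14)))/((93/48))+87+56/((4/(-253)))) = -3580.94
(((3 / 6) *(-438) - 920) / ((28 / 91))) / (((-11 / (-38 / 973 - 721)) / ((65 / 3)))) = -225076838935 / 42812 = -5257330.63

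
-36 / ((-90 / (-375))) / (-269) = 0.56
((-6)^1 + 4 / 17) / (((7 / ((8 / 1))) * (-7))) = 0.94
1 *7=7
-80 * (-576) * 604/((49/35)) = 139161600/7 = 19880228.57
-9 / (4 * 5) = -9 / 20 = -0.45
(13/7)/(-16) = -13/112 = -0.12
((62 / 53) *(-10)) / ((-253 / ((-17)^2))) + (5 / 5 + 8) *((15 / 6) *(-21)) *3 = -37656155 / 26818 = -1404.14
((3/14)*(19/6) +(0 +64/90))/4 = 1751/5040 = 0.35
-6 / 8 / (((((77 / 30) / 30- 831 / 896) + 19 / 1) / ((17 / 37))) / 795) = -2043468000 / 135444901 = -15.09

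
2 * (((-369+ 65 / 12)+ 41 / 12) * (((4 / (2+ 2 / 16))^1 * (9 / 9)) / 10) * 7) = -242032 / 255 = -949.15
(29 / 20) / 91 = 29 / 1820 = 0.02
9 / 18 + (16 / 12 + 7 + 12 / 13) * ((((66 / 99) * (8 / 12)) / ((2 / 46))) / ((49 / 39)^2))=870715 / 14406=60.44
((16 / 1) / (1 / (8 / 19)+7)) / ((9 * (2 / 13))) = 832 / 675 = 1.23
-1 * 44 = -44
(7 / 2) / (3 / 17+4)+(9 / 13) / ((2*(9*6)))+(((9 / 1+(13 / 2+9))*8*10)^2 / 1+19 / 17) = 723342916645 / 188292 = 3841601.96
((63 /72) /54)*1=7 /432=0.02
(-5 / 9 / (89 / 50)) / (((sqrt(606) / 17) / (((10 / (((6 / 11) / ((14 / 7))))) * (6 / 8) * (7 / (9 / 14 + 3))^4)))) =-317064055000 * sqrt(606) / 96584386959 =-80.81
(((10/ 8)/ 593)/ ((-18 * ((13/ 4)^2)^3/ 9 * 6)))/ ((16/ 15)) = -0.00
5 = 5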